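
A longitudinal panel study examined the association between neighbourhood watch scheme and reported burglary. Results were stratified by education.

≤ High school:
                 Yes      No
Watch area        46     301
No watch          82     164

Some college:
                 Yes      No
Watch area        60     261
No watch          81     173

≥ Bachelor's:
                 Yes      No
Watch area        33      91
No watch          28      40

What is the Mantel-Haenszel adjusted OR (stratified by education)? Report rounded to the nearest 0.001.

OR_MH = Σ(aᵢdᵢ/nᵢ) / Σ(bᵢcᵢ/nᵢ), where nᵢ is the stratum total.
Stratum 1 (≤ High school): n = 593; a·d/n = 46·164/593 = 12.7218; b·c/n = 301·82/593 = 41.6223
Stratum 2 (Some college): n = 575; a·d/n = 60·173/575 = 18.0522; b·c/n = 261·81/575 = 36.7670
Stratum 3 (≥ Bachelor's): n = 192; a·d/n = 33·40/192 = 6.8750; b·c/n = 91·28/192 = 13.2708
OR_MH = (12.7218 + 18.0522 + 6.8750) / (41.6223 + 36.7670 + 13.2708) = 37.6489 / 91.6600 = 0.41075

0.411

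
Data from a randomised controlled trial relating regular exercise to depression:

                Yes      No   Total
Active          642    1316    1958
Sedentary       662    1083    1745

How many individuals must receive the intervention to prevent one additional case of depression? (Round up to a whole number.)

20

Risk in treated group = 642/1958 = 0.32789; risk in control = 662/1745 = 0.37937.
Absolute risk reduction = 0.37937 − 0.32789 = 0.05148
NNT = 1 / ARR = 1 / 0.05148 = 19.423 → round up → 20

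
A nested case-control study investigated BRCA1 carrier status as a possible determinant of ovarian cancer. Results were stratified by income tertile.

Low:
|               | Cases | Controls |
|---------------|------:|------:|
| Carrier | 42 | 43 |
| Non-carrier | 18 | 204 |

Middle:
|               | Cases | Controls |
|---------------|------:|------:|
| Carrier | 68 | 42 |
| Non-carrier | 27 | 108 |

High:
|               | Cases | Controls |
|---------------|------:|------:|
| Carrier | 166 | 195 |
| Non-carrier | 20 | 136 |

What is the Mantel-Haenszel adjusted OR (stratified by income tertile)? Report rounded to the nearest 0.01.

6.91

OR_MH = Σ(aᵢdᵢ/nᵢ) / Σ(bᵢcᵢ/nᵢ), where nᵢ is the stratum total.
Stratum 1 (Low): n = 307; a·d/n = 42·204/307 = 27.9088; b·c/n = 43·18/307 = 2.5212
Stratum 2 (Middle): n = 245; a·d/n = 68·108/245 = 29.9755; b·c/n = 42·27/245 = 4.6286
Stratum 3 (High): n = 517; a·d/n = 166·136/517 = 43.6673; b·c/n = 195·20/517 = 7.5435
OR_MH = (27.9088 + 29.9755 + 43.6673) / (2.5212 + 4.6286 + 7.5435) = 101.5516 / 14.6933 = 6.91144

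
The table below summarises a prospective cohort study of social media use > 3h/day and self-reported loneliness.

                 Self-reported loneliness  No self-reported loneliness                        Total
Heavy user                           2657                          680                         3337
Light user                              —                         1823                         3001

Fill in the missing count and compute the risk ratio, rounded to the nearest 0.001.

2.028

The missing cell is in the unexposed row: 3001 − 1823 = 1178.
So a = 2657, b = 680, c = 1178, d = 1823.
RR = [a/(a+b)] / [c/(c+d)] = (2657/3337) / (1178/3001) = 0.79622/0.39254 = 2.02841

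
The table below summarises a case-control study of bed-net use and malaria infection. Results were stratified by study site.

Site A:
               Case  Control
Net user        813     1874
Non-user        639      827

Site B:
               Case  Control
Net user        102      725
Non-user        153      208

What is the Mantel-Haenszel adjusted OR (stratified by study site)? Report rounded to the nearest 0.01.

0.47

OR_MH = Σ(aᵢdᵢ/nᵢ) / Σ(bᵢcᵢ/nᵢ), where nᵢ is the stratum total.
Stratum 1 (Site A): n = 4153; a·d/n = 813·827/4153 = 161.8953; b·c/n = 1874·639/4153 = 288.3424
Stratum 2 (Site B): n = 1188; a·d/n = 102·208/1188 = 17.8586; b·c/n = 725·153/1188 = 93.3712
OR_MH = (161.8953 + 17.8586) / (288.3424 + 93.3712) = 179.7538 / 381.7136 = 0.47091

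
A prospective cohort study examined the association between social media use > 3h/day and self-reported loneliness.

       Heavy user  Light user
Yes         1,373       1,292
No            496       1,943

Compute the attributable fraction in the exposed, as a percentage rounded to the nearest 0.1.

45.6

Reading the table with exposure as columns: a = 1373 (Heavy user, case), b = 496 (Heavy user, non-case), c = 1292 (Light user, case), d = 1943.
Risk in exposed = 1373/1869 = 0.73462; risk in unexposed = 1292/3235 = 0.39938.
RR = 0.73462/0.39938 = 1.83939
AR% = (RR − 1)/RR × 100 = (1.83939 − 1)/1.83939 × 100 = 45.6340%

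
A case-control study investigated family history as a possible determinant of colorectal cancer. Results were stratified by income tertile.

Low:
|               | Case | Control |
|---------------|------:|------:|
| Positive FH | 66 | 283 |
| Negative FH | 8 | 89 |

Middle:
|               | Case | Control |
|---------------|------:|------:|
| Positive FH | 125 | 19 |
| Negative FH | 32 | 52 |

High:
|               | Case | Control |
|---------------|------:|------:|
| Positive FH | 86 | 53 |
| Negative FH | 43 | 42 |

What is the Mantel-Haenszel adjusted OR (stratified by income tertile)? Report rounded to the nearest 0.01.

OR_MH = Σ(aᵢdᵢ/nᵢ) / Σ(bᵢcᵢ/nᵢ), where nᵢ is the stratum total.
Stratum 1 (Low): n = 446; a·d/n = 66·89/446 = 13.1704; b·c/n = 283·8/446 = 5.0762
Stratum 2 (Middle): n = 228; a·d/n = 125·52/228 = 28.5088; b·c/n = 19·32/228 = 2.6667
Stratum 3 (High): n = 224; a·d/n = 86·42/224 = 16.1250; b·c/n = 53·43/224 = 10.1741
OR_MH = (13.1704 + 28.5088 + 16.1250) / (5.0762 + 2.6667 + 10.1741) = 57.8042 / 17.9170 = 3.22622

3.23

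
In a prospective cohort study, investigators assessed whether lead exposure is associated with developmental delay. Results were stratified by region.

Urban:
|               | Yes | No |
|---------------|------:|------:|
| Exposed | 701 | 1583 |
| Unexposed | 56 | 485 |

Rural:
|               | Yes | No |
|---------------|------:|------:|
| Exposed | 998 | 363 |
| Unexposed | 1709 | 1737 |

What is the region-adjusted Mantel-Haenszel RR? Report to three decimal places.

1.606

RR_MH = Σ(aᵢ·n₀ᵢ/nᵢ) / Σ(cᵢ·n₁ᵢ/nᵢ), with n₁ᵢ = aᵢ+bᵢ (exposed), n₀ᵢ = cᵢ+dᵢ (unexposed), nᵢ = n₁ᵢ+n₀ᵢ.
Stratum 1 (Urban): n₁ = 2284, n₀ = 541, n = 2825; a·n₀/n = 701·541/2825 = 134.2446; c·n₁/n = 56·2284/2825 = 45.2758
Stratum 2 (Rural): n₁ = 1361, n₀ = 3446, n = 4807; a·n₀/n = 998·3446/4807 = 715.4375; c·n₁/n = 1709·1361/4807 = 483.8671
RR_MH = (134.2446 + 715.4375) / (45.2758 + 483.8671) = 849.6821 / 529.1428 = 1.60577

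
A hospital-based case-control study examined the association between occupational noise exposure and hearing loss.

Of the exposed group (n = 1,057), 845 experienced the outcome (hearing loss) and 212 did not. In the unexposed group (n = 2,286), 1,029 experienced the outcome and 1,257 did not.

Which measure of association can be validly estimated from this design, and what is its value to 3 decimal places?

From the description: a = 845, b = 212, c = 1029, d = 1257.
This is a hospital-based case-control study: participants were sampled on outcome status, so risks in the source population cannot be estimated directly — relative risk is not valid here. The odds ratio is the appropriate measure.
OR = (a·d)/(b·c) = (845 × 1257) / (212 × 1029) = 1062165 / 218148 = 4.86901

4.869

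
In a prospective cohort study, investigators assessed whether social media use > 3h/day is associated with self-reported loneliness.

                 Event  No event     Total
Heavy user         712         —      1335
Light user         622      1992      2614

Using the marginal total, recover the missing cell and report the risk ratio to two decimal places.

2.24

The missing cell is in the exposed row: 1335 − 712 = 623.
So a = 712, b = 623, c = 622, d = 1992.
RR = [a/(a+b)] / [c/(c+d)] = (712/1335) / (622/2614) = 0.53333/0.23795 = 2.24137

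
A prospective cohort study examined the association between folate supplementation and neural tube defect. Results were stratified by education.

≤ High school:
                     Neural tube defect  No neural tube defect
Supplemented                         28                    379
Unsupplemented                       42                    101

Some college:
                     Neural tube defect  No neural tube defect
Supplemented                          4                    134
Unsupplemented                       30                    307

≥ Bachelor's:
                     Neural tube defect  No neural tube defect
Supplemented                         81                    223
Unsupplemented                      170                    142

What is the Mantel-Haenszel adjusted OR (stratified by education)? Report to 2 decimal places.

OR_MH = Σ(aᵢdᵢ/nᵢ) / Σ(bᵢcᵢ/nᵢ), where nᵢ is the stratum total.
Stratum 1 (≤ High school): n = 550; a·d/n = 28·101/550 = 5.1418; b·c/n = 379·42/550 = 28.9418
Stratum 2 (Some college): n = 475; a·d/n = 4·307/475 = 2.5853; b·c/n = 134·30/475 = 8.4632
Stratum 3 (≥ Bachelor's): n = 616; a·d/n = 81·142/616 = 18.6721; b·c/n = 223·170/616 = 61.5422
OR_MH = (5.1418 + 2.5853 + 18.6721) / (28.9418 + 8.4632 + 61.5422) = 26.3992 / 98.9472 = 0.26680

0.27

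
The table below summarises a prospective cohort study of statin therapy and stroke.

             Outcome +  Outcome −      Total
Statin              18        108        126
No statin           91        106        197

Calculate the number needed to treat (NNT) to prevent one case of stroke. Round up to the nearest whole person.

4

Risk in treated group = 18/126 = 0.14286; risk in control = 91/197 = 0.46193.
Absolute risk reduction = 0.46193 − 0.14286 = 0.31907
NNT = 1 / ARR = 1 / 0.31907 = 3.134 → round up → 4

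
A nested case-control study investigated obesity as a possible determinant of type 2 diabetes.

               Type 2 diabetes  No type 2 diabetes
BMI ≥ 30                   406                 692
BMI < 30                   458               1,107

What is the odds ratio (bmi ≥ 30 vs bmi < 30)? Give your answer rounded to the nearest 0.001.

Cells: a = 406, b = 692, c = 458, d = 1107.
OR = (a·d)/(b·c) = (406 × 1107) / (692 × 458) = 449442 / 316936 = 1.41808
The odds of type 2 diabetes are about 1.42 times as high in the bmi ≥ 30 group.

1.418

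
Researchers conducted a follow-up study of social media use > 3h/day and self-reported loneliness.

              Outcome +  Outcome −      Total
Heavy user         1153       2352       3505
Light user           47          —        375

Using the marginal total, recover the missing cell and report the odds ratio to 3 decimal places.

The missing cell is in the unexposed row: 375 − 47 = 328.
So a = 1153, b = 2352, c = 47, d = 328.
OR = (a·d)/(b·c) = (1153 × 328) / (2352 × 47) = 378184 / 110544 = 3.42112

3.421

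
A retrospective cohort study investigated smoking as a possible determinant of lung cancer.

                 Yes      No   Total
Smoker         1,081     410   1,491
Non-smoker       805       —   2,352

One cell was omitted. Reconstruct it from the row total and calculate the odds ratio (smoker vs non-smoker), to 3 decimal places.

The missing cell is in the unexposed row: 2352 − 805 = 1547.
So a = 1081, b = 410, c = 805, d = 1547.
OR = (a·d)/(b·c) = (1081 × 1547) / (410 × 805) = 1672307 / 330050 = 5.06683

5.067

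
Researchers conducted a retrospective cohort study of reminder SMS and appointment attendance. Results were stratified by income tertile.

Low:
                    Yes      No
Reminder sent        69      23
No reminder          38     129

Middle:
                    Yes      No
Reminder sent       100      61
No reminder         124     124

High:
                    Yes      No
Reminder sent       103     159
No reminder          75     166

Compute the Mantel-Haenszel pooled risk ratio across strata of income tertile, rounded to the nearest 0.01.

1.52

RR_MH = Σ(aᵢ·n₀ᵢ/nᵢ) / Σ(cᵢ·n₁ᵢ/nᵢ), with n₁ᵢ = aᵢ+bᵢ (exposed), n₀ᵢ = cᵢ+dᵢ (unexposed), nᵢ = n₁ᵢ+n₀ᵢ.
Stratum 1 (Low): n₁ = 92, n₀ = 167, n = 259; a·n₀/n = 69·167/259 = 44.4903; c·n₁/n = 38·92/259 = 13.4981
Stratum 2 (Middle): n₁ = 161, n₀ = 248, n = 409; a·n₀/n = 100·248/409 = 60.6357; c·n₁/n = 124·161/409 = 48.8117
Stratum 3 (High): n₁ = 262, n₀ = 241, n = 503; a·n₀/n = 103·241/503 = 49.3499; c·n₁/n = 75·262/503 = 39.0656
RR_MH = (44.4903 + 60.6357 + 49.3499) / (13.4981 + 48.8117 + 39.0656) = 154.4759 / 101.3754 = 1.52380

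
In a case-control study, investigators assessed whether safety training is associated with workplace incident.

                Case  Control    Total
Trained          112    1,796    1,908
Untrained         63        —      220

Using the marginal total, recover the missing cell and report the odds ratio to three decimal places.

0.155

The missing cell is in the unexposed row: 220 − 63 = 157.
So a = 112, b = 1796, c = 63, d = 157.
OR = (a·d)/(b·c) = (112 × 157) / (1796 × 63) = 17584 / 113148 = 0.15541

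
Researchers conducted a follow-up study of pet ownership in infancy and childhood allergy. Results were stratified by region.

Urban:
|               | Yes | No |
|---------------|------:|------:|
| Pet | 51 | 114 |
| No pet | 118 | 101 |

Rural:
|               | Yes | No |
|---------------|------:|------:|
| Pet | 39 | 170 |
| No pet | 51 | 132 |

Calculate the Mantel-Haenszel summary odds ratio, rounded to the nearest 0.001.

OR_MH = Σ(aᵢdᵢ/nᵢ) / Σ(bᵢcᵢ/nᵢ), where nᵢ is the stratum total.
Stratum 1 (Urban): n = 384; a·d/n = 51·101/384 = 13.4141; b·c/n = 114·118/384 = 35.0312
Stratum 2 (Rural): n = 392; a·d/n = 39·132/392 = 13.1327; b·c/n = 170·51/392 = 22.1173
OR_MH = (13.4141 + 13.1327) / (35.0312 + 22.1173) = 26.5467 / 57.1486 = 0.46452

0.465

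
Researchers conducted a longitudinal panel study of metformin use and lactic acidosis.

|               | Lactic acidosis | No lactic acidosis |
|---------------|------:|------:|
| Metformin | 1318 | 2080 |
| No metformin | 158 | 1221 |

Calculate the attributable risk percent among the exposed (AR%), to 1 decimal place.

70.5

Cells: a = 1318, b = 2080, c = 158, d = 1221.
Risk in exposed = 1318/3398 = 0.38788; risk in unexposed = 158/1379 = 0.11458.
RR = 0.38788/0.11458 = 3.38532
AR% = (RR − 1)/RR × 100 = (3.38532 − 1)/3.38532 × 100 = 70.4607%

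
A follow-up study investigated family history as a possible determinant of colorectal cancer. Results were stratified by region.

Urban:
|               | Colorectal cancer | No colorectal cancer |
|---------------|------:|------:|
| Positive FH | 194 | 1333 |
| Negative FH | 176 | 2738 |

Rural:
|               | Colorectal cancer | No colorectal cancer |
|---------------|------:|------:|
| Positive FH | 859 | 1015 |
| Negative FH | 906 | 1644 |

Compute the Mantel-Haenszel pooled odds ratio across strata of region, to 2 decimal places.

1.68

OR_MH = Σ(aᵢdᵢ/nᵢ) / Σ(bᵢcᵢ/nᵢ), where nᵢ is the stratum total.
Stratum 1 (Urban): n = 4441; a·d/n = 194·2738/4441 = 119.6064; b·c/n = 1333·176/4441 = 52.8277
Stratum 2 (Rural): n = 4424; a·d/n = 859·1644/4424 = 319.2125; b·c/n = 1015·906/4424 = 207.8639
OR_MH = (119.6064 + 319.2125) / (52.8277 + 207.8639) = 438.8189 / 260.6917 = 1.68329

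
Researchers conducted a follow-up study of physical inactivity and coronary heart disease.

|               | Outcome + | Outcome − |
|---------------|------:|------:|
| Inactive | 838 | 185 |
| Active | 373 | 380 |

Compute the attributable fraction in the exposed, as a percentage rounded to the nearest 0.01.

39.53

Cells: a = 838, b = 185, c = 373, d = 380.
Risk in exposed = 838/1023 = 0.81916; risk in unexposed = 373/753 = 0.49535.
RR = 0.81916/0.49535 = 1.65369
AR% = (RR − 1)/RR × 100 = (1.65369 − 1)/1.65369 × 100 = 39.5292%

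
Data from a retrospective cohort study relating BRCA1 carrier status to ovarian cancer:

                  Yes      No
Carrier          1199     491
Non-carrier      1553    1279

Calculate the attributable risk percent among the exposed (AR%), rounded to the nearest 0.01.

Cells: a = 1199, b = 491, c = 1553, d = 1279.
Risk in exposed = 1199/1690 = 0.70947; risk in unexposed = 1553/2832 = 0.54838.
RR = 0.70947/0.54838 = 1.29376
AR% = (RR − 1)/RR × 100 = (1.29376 − 1)/1.29376 × 100 = 22.7060%

22.71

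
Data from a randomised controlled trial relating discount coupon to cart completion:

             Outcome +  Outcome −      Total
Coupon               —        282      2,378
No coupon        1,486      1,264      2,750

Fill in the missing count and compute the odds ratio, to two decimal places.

6.32

The missing cell is in the exposed row: 2378 − 282 = 2096.
So a = 2096, b = 282, c = 1486, d = 1264.
OR = (a·d)/(b·c) = (2096 × 1264) / (282 × 1486) = 2649344 / 419052 = 6.32223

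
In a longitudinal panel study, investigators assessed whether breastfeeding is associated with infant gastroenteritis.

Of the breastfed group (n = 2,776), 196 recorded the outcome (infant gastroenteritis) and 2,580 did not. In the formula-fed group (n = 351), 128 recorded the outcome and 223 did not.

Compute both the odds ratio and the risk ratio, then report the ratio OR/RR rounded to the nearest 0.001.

From the description: a = 196, b = 2580, c = 128, d = 223.
OR = (196·223)/(2580·128) = 43708/330240 = 0.13235
Risk in exposed = 196/2776 = 0.07061; risk in unexposed = 128/351 = 0.36467; RR = 0.19361
OR/RR = 0.13235 / 0.19361 = 0.68359
The outcome is not rare, so the OR lies further from 1 than the RR.

0.684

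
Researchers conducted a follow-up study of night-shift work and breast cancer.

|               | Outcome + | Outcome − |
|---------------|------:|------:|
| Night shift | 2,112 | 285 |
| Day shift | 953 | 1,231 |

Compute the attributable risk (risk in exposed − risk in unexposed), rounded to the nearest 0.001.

0.445

Cells: a = 2112, b = 285, c = 953, d = 1231.
Risk in exposed = 2112/2397 = 0.881101; risk in unexposed = 953/2184 = 0.436355.
Risk difference = 0.881101 − 0.436355 = 0.444746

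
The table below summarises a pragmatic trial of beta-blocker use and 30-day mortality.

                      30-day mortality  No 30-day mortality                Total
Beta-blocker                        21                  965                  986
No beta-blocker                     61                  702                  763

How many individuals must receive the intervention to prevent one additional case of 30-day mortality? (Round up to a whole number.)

Risk in treated group = 21/986 = 0.02130; risk in control = 61/763 = 0.07995.
Absolute risk reduction = 0.07995 − 0.02130 = 0.05865
NNT = 1 / ARR = 1 / 0.05865 = 17.050 → round up → 18

18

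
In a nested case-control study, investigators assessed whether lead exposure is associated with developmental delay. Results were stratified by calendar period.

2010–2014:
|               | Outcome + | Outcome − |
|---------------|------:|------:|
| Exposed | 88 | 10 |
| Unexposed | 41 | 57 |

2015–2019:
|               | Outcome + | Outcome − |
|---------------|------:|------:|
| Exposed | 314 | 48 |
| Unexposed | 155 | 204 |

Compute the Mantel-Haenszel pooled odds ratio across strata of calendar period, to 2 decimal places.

9.22

OR_MH = Σ(aᵢdᵢ/nᵢ) / Σ(bᵢcᵢ/nᵢ), where nᵢ is the stratum total.
Stratum 1 (2010–2014): n = 196; a·d/n = 88·57/196 = 25.5918; b·c/n = 10·41/196 = 2.0918
Stratum 2 (2015–2019): n = 721; a·d/n = 314·204/721 = 88.8433; b·c/n = 48·155/721 = 10.3190
OR_MH = (25.5918 + 88.8433) / (2.0918 + 10.3190) = 114.4351 / 12.4108 = 9.22058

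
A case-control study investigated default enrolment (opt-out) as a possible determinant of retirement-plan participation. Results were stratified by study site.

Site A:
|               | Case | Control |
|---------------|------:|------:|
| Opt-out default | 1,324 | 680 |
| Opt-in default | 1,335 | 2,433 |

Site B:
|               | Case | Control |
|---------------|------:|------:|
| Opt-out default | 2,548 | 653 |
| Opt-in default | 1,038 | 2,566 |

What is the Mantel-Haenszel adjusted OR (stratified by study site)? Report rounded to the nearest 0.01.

OR_MH = Σ(aᵢdᵢ/nᵢ) / Σ(bᵢcᵢ/nᵢ), where nᵢ is the stratum total.
Stratum 1 (Site A): n = 5772; a·d/n = 1324·2433/5772 = 558.0894; b·c/n = 680·1335/5772 = 157.2765
Stratum 2 (Site B): n = 6805; a·d/n = 2548·2566/6805 = 960.7888; b·c/n = 653·1038/6805 = 99.6053
OR_MH = (558.0894 + 960.7888) / (157.2765 + 99.6053) = 1518.8782 / 256.8818 = 5.91275

5.91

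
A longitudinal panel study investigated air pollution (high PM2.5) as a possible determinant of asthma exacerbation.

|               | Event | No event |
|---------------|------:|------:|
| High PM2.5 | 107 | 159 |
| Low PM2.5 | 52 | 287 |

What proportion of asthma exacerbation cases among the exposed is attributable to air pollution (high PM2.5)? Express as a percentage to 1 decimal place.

Cells: a = 107, b = 159, c = 52, d = 287.
Risk in exposed = 107/266 = 0.40226; risk in unexposed = 52/339 = 0.15339.
RR = 0.40226/0.15339 = 2.62240
AR% = (RR − 1)/RR × 100 = (2.62240 − 1)/2.62240 × 100 = 61.8670%

61.9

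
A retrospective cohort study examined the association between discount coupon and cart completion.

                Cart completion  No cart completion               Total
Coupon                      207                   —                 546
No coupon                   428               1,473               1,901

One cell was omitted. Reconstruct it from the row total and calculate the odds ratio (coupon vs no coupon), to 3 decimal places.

2.102

The missing cell is in the exposed row: 546 − 207 = 339.
So a = 207, b = 339, c = 428, d = 1473.
OR = (a·d)/(b·c) = (207 × 1473) / (339 × 428) = 304911 / 145092 = 2.10150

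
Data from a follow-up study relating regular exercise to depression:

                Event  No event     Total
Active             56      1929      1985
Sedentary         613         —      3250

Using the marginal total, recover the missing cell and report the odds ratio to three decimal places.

0.125

The missing cell is in the unexposed row: 3250 − 613 = 2637.
So a = 56, b = 1929, c = 613, d = 2637.
OR = (a·d)/(b·c) = (56 × 2637) / (1929 × 613) = 147672 / 1182477 = 0.12488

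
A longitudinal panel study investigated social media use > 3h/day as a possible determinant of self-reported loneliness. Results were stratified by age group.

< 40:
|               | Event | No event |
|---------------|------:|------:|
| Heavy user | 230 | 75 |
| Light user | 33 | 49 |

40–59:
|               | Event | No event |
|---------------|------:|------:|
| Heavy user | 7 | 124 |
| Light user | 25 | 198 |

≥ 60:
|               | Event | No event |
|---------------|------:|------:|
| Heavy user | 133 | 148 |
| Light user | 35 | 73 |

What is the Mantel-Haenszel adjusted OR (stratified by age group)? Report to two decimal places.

OR_MH = Σ(aᵢdᵢ/nᵢ) / Σ(bᵢcᵢ/nᵢ), where nᵢ is the stratum total.
Stratum 1 (< 40): n = 387; a·d/n = 230·49/387 = 29.1214; b·c/n = 75·33/387 = 6.3953
Stratum 2 (40–59): n = 354; a·d/n = 7·198/354 = 3.9153; b·c/n = 124·25/354 = 8.7571
Stratum 3 (≥ 60): n = 389; a·d/n = 133·73/389 = 24.9589; b·c/n = 148·35/389 = 13.3162
OR_MH = (29.1214 + 3.9153 + 24.9589) / (6.3953 + 8.7571 + 13.3162) = 57.9956 / 28.4686 = 2.03718

2.04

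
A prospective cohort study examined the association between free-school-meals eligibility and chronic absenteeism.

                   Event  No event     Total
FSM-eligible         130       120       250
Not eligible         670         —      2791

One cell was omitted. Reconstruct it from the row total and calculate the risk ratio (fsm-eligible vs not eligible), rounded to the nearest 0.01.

2.17

The missing cell is in the unexposed row: 2791 − 670 = 2121.
So a = 130, b = 120, c = 670, d = 2121.
RR = [a/(a+b)] / [c/(c+d)] = (130/250) / (670/2791) = 0.52000/0.24006 = 2.16615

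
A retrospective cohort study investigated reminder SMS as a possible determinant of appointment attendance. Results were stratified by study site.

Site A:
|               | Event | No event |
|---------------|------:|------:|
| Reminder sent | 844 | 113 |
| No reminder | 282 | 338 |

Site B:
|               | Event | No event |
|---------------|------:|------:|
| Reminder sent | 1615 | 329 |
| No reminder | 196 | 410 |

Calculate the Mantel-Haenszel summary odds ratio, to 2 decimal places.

OR_MH = Σ(aᵢdᵢ/nᵢ) / Σ(bᵢcᵢ/nᵢ), where nᵢ is the stratum total.
Stratum 1 (Site A): n = 1577; a·d/n = 844·338/1577 = 180.8954; b·c/n = 113·282/1577 = 20.2067
Stratum 2 (Site B): n = 2550; a·d/n = 1615·410/2550 = 259.6667; b·c/n = 329·196/2550 = 25.2878
OR_MH = (180.8954 + 259.6667) / (20.2067 + 25.2878) = 440.5620 / 45.4946 = 9.68384

9.68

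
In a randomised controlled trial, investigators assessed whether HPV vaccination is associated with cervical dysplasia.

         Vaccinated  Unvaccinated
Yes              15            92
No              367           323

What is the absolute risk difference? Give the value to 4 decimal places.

Reading the table with exposure as columns: a = 15 (Vaccinated, case), b = 367 (Vaccinated, non-case), c = 92 (Unvaccinated, case), d = 323.
Risk in exposed = 15/382 = 0.039267; risk in unexposed = 92/415 = 0.221687.
Risk difference = 0.039267 − 0.221687 = -0.182420

-0.1824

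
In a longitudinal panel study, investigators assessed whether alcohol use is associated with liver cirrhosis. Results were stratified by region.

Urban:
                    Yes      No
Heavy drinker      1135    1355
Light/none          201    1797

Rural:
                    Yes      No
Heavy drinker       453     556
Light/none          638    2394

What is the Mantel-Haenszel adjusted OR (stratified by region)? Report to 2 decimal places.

OR_MH = Σ(aᵢdᵢ/nᵢ) / Σ(bᵢcᵢ/nᵢ), where nᵢ is the stratum total.
Stratum 1 (Urban): n = 4488; a·d/n = 1135·1797/4488 = 454.4552; b·c/n = 1355·201/4488 = 60.6852
Stratum 2 (Rural): n = 4041; a·d/n = 453·2394/4041 = 268.3697; b·c/n = 556·638/4041 = 87.7822
OR_MH = (454.4552 + 268.3697) / (60.6852 + 87.7822) = 722.8249 / 148.4674 = 4.86858

4.87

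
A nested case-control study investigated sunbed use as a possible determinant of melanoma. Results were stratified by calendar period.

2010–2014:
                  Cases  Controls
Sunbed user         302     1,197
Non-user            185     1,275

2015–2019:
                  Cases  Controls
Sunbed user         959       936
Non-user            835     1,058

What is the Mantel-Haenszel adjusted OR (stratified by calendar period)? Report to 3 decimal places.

OR_MH = Σ(aᵢdᵢ/nᵢ) / Σ(bᵢcᵢ/nᵢ), where nᵢ is the stratum total.
Stratum 1 (2010–2014): n = 2959; a·d/n = 302·1275/2959 = 130.1284; b·c/n = 1197·185/2959 = 74.8378
Stratum 2 (2015–2019): n = 3788; a·d/n = 959·1058/3788 = 267.8516; b·c/n = 936·835/3788 = 206.3252
OR_MH = (130.1284 + 267.8516) / (74.8378 + 206.3252) = 397.9801 / 281.1630 = 1.41548

1.415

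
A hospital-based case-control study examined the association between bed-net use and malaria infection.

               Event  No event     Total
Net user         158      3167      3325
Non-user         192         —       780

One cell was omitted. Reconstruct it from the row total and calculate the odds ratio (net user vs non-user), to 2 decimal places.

The missing cell is in the unexposed row: 780 − 192 = 588.
So a = 158, b = 3167, c = 192, d = 588.
OR = (a·d)/(b·c) = (158 × 588) / (3167 × 192) = 92904 / 608064 = 0.15279

0.15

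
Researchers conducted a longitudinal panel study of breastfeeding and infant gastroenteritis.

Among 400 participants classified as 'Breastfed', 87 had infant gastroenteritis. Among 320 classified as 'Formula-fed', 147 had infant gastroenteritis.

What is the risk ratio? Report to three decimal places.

From the description: a = 87, b = 313, c = 147, d = 173.
Risk in exposed = 87/400 = 0.21750; risk in unexposed = 147/320 = 0.45937.
RR = 0.21750 / 0.45937 = 0.47347
The risk is 53% lower among the exposed than among the unexposed.

0.473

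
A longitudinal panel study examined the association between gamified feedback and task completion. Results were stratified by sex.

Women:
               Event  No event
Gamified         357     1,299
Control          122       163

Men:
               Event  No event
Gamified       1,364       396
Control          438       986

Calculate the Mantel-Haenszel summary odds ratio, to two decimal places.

3.32

OR_MH = Σ(aᵢdᵢ/nᵢ) / Σ(bᵢcᵢ/nᵢ), where nᵢ is the stratum total.
Stratum 1 (Women): n = 1941; a·d/n = 357·163/1941 = 29.9799; b·c/n = 1299·122/1941 = 81.6476
Stratum 2 (Men): n = 3184; a·d/n = 1364·986/3184 = 422.3945; b·c/n = 396·438/3184 = 54.4749
OR_MH = (29.9799 + 422.3945) / (81.6476 + 54.4749) = 452.3744 / 136.1225 = 3.32329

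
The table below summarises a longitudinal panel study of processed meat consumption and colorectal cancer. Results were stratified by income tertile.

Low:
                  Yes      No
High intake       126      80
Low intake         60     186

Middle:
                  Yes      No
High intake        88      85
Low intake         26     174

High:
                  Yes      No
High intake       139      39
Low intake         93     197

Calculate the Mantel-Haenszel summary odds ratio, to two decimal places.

6.23

OR_MH = Σ(aᵢdᵢ/nᵢ) / Σ(bᵢcᵢ/nᵢ), where nᵢ is the stratum total.
Stratum 1 (Low): n = 452; a·d/n = 126·186/452 = 51.8496; b·c/n = 80·60/452 = 10.6195
Stratum 2 (Middle): n = 373; a·d/n = 88·174/373 = 41.0509; b·c/n = 85·26/373 = 5.9249
Stratum 3 (High): n = 468; a·d/n = 139·197/468 = 58.5107; b·c/n = 39·93/468 = 7.7500
OR_MH = (51.8496 + 41.0509 + 58.5107) / (10.6195 + 5.9249 + 7.7500) = 151.4112 / 24.2944 = 6.23235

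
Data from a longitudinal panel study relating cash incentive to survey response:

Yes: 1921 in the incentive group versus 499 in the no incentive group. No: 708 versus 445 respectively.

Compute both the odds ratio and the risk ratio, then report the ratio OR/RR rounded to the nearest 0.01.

1.75

From the description: a = 1921, b = 708, c = 499, d = 445.
OR = (1921·445)/(708·499) = 854845/353292 = 2.41966
Risk in exposed = 1921/2629 = 0.73070; risk in unexposed = 499/944 = 0.52860; RR = 1.38232
OR/RR = 2.41966 / 1.38232 = 1.75043
The outcome is not rare, so the OR lies further from 1 than the RR.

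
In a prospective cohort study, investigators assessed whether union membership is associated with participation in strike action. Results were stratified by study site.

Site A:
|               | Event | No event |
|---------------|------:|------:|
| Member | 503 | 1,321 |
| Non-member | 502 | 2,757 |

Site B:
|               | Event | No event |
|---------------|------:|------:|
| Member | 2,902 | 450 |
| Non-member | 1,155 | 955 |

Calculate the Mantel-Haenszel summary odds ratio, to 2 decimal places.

3.46

OR_MH = Σ(aᵢdᵢ/nᵢ) / Σ(bᵢcᵢ/nᵢ), where nᵢ is the stratum total.
Stratum 1 (Site A): n = 5083; a·d/n = 503·2757/5083 = 272.8253; b·c/n = 1321·502/5083 = 130.4627
Stratum 2 (Site B): n = 5462; a·d/n = 2902·955/5462 = 507.3984; b·c/n = 450·1155/5462 = 95.1575
OR_MH = (272.8253 + 507.3984) / (130.4627 + 95.1575) = 780.2237 / 225.6202 = 3.45813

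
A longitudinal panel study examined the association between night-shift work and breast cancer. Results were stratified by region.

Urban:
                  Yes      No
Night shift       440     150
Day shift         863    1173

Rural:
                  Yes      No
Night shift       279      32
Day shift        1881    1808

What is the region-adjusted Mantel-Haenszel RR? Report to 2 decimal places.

1.76

RR_MH = Σ(aᵢ·n₀ᵢ/nᵢ) / Σ(cᵢ·n₁ᵢ/nᵢ), with n₁ᵢ = aᵢ+bᵢ (exposed), n₀ᵢ = cᵢ+dᵢ (unexposed), nᵢ = n₁ᵢ+n₀ᵢ.
Stratum 1 (Urban): n₁ = 590, n₀ = 2036, n = 2626; a·n₀/n = 440·2036/2626 = 341.1424; c·n₁/n = 863·590/2626 = 193.8957
Stratum 2 (Rural): n₁ = 311, n₀ = 3689, n = 4000; a·n₀/n = 279·3689/4000 = 257.3077; c·n₁/n = 1881·311/4000 = 146.2477
RR_MH = (341.1424 + 257.3077) / (193.8957 + 146.2477) = 598.4502 / 340.1434 = 1.75941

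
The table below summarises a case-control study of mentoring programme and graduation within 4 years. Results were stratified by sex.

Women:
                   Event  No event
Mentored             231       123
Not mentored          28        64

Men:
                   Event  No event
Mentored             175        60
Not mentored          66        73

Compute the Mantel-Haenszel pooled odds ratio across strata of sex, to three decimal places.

3.676

OR_MH = Σ(aᵢdᵢ/nᵢ) / Σ(bᵢcᵢ/nᵢ), where nᵢ is the stratum total.
Stratum 1 (Women): n = 446; a·d/n = 231·64/446 = 33.1480; b·c/n = 123·28/446 = 7.7220
Stratum 2 (Men): n = 374; a·d/n = 175·73/374 = 34.1578; b·c/n = 60·66/374 = 10.5882
OR_MH = (33.1480 + 34.1578) / (7.7220 + 10.5882) = 67.3057 / 18.3102 = 3.67586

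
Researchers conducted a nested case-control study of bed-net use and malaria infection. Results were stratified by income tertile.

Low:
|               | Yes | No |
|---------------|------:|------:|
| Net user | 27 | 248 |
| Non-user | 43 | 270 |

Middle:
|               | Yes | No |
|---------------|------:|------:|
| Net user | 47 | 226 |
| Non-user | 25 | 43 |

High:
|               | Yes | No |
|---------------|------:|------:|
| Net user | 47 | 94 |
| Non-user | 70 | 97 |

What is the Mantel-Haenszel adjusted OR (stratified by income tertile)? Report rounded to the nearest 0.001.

0.591

OR_MH = Σ(aᵢdᵢ/nᵢ) / Σ(bᵢcᵢ/nᵢ), where nᵢ is the stratum total.
Stratum 1 (Low): n = 588; a·d/n = 27·270/588 = 12.3980; b·c/n = 248·43/588 = 18.1361
Stratum 2 (Middle): n = 341; a·d/n = 47·43/341 = 5.9267; b·c/n = 226·25/341 = 16.5689
Stratum 3 (High): n = 308; a·d/n = 47·97/308 = 14.8019; b·c/n = 94·70/308 = 21.3636
OR_MH = (12.3980 + 5.9267 + 14.8019) / (18.1361 + 16.5689 + 21.3636) = 33.1266 / 56.0686 = 0.59082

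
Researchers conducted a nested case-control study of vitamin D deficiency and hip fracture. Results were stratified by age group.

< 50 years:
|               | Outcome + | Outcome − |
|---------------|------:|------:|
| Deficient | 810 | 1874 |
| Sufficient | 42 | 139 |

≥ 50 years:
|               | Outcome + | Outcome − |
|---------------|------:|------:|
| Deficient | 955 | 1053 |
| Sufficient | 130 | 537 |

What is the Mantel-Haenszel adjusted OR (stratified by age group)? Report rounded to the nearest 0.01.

2.94

OR_MH = Σ(aᵢdᵢ/nᵢ) / Σ(bᵢcᵢ/nᵢ), where nᵢ is the stratum total.
Stratum 1 (< 50 years): n = 2865; a·d/n = 810·139/2865 = 39.2984; b·c/n = 1874·42/2865 = 27.4723
Stratum 2 (≥ 50 years): n = 2675; a·d/n = 955·537/2675 = 191.7140; b·c/n = 1053·130/2675 = 51.1738
OR_MH = (39.2984 + 191.7140) / (27.4723 + 51.1738) = 231.0124 / 78.6461 = 2.93737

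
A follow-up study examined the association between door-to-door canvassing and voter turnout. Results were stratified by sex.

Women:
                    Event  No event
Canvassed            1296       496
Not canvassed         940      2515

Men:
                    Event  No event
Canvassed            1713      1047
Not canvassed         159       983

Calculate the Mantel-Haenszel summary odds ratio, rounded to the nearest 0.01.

OR_MH = Σ(aᵢdᵢ/nᵢ) / Σ(bᵢcᵢ/nᵢ), where nᵢ is the stratum total.
Stratum 1 (Women): n = 5247; a·d/n = 1296·2515/5247 = 621.2007; b·c/n = 496·940/5247 = 88.8584
Stratum 2 (Men): n = 3902; a·d/n = 1713·983/3902 = 431.5425; b·c/n = 1047·159/3902 = 42.6635
OR_MH = (621.2007 + 431.5425) / (88.8584 + 42.6635) = 1052.7432 / 131.5219 = 8.00432

8.00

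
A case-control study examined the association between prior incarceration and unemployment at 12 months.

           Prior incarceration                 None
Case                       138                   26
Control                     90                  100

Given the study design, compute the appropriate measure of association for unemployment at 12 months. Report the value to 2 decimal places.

5.90

Reading the table with exposure as columns: a = 138 (Prior incarceration, case), b = 90 (Prior incarceration, non-case), c = 26 (None, case), d = 100.
This is a case-control study: participants were sampled on outcome status, so risks in the source population cannot be estimated directly — relative risk is not valid here. The odds ratio is the appropriate measure.
OR = (a·d)/(b·c) = (138 × 100) / (90 × 26) = 13800 / 2340 = 5.89744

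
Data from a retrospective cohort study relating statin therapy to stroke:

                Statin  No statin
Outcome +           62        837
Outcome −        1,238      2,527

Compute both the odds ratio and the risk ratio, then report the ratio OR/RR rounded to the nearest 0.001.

0.789

Reading the table with exposure as columns: a = 62 (Statin, case), b = 1238 (Statin, non-case), c = 837 (No statin, case), d = 2527.
OR = (62·2527)/(1238·837) = 156674/1036206 = 0.15120
Risk in exposed = 62/1300 = 0.04769; risk in unexposed = 837/3364 = 0.24881; RR = 0.19168
OR/RR = 0.15120 / 0.19168 = 0.78881
The outcome is not rare, so the OR lies further from 1 than the RR.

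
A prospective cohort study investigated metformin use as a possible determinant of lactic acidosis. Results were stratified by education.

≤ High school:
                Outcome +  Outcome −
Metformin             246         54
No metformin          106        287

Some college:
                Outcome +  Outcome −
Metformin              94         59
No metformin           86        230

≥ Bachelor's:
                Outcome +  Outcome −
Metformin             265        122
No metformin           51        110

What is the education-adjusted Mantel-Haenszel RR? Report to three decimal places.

2.553

RR_MH = Σ(aᵢ·n₀ᵢ/nᵢ) / Σ(cᵢ·n₁ᵢ/nᵢ), with n₁ᵢ = aᵢ+bᵢ (exposed), n₀ᵢ = cᵢ+dᵢ (unexposed), nᵢ = n₁ᵢ+n₀ᵢ.
Stratum 1 (≤ High school): n₁ = 300, n₀ = 393, n = 693; a·n₀/n = 246·393/693 = 139.5065; c·n₁/n = 106·300/693 = 45.8874
Stratum 2 (Some college): n₁ = 153, n₀ = 316, n = 469; a·n₀/n = 94·316/469 = 63.3348; c·n₁/n = 86·153/469 = 28.0554
Stratum 3 (≥ Bachelor's): n₁ = 387, n₀ = 161, n = 548; a·n₀/n = 265·161/548 = 77.8558; c·n₁/n = 51·387/548 = 36.0164
RR_MH = (139.5065 + 63.3348 + 77.8558) / (45.8874 + 28.0554 + 36.0164) = 280.6971 / 109.9593 = 2.55274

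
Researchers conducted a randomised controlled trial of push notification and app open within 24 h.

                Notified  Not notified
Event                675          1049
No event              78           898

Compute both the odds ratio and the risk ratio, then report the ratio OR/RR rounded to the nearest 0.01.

4.45

Reading the table with exposure as columns: a = 675 (Notified, case), b = 78 (Notified, non-case), c = 1049 (Not notified, case), d = 898.
OR = (675·898)/(78·1049) = 606150/81822 = 7.40815
Risk in exposed = 675/753 = 0.89641; risk in unexposed = 1049/1947 = 0.53878; RR = 1.66379
OR/RR = 7.40815 / 1.66379 = 4.45257
The outcome is not rare, so the OR lies further from 1 than the RR.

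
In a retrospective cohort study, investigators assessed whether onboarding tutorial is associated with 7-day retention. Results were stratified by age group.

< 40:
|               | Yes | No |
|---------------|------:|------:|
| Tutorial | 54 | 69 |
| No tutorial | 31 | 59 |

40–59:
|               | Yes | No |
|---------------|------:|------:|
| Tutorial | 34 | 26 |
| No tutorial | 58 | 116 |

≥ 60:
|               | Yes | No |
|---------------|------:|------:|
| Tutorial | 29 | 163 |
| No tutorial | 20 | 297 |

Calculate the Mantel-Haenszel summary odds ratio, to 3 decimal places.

OR_MH = Σ(aᵢdᵢ/nᵢ) / Σ(bᵢcᵢ/nᵢ), where nᵢ is the stratum total.
Stratum 1 (< 40): n = 213; a·d/n = 54·59/213 = 14.9577; b·c/n = 69·31/213 = 10.0423
Stratum 2 (40–59): n = 234; a·d/n = 34·116/234 = 16.8547; b·c/n = 26·58/234 = 6.4444
Stratum 3 (≥ 60): n = 509; a·d/n = 29·297/509 = 16.9214; b·c/n = 163·20/509 = 6.4047
OR_MH = (14.9577 + 16.8547 + 16.9214) / (10.0423 + 6.4444 + 6.4047) = 48.7339 / 22.8914 = 2.12891

2.129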